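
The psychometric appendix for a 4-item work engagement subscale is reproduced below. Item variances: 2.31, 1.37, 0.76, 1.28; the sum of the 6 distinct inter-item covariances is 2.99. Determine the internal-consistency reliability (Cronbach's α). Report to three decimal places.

sum of item variances = 2.31 + 1.37 + 0.76 + 1.28 = 5.72
Sum of distinct covariances = 2.99
σ²_T = sum of item variances + 2·Σcov = 5.72 + 2 × 2.99 = 11.70
α = (4/3)·(1 − 5.72/11.70) = 0.681

Cronbach's α = 0.681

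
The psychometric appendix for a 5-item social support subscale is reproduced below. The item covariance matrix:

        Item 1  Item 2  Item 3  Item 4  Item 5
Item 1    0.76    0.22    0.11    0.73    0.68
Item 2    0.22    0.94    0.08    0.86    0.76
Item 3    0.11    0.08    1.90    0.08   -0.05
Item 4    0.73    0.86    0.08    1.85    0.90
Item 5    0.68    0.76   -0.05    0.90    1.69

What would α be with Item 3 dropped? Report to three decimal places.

Remaining items: Item 1, Item 2, Item 4, Item 5 (k = 4).
Σσᵢ² = 0.76 + 0.94 + 1.85 + 1.69 = 5.24
total variance = 5.24 + 2 × 4.15 = 13.54
α (item deleted) = (4/3)·(1 − 5.24/13.54) = 0.817

α = 0.817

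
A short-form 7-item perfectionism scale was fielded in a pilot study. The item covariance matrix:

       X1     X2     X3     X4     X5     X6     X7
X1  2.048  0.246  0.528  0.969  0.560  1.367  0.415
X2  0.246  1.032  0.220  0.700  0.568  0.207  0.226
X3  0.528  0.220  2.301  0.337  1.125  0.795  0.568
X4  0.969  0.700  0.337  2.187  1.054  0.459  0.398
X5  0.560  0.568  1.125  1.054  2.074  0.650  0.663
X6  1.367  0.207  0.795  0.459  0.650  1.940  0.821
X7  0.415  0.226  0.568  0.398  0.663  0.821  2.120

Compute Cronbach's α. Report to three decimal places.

α = 0.761

ΣVar(i) = 2.048 + 1.032 + 2.301 + 2.187 + 2.074 + 1.940 + 2.120 = 13.702
Sum of the distinct covariances = 12.876
σ²_total = 13.702 + 2 × 12.876 = 39.454
α = (k/(k−1))·(1 − ΣVar(i)/σ²_total) = (7/6)·(1 − 13.702/39.454) = 0.761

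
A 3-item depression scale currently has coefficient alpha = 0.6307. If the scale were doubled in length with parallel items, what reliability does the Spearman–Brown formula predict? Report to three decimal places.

predicted reliability = 0.774

Length factor m = 2
α' = m·α / (1 + (m−1)·α)
   = 2 × 0.6307 / (1 + (2 − 1) × 0.6307)
   = 1.2614 / 1.6307 = 0.774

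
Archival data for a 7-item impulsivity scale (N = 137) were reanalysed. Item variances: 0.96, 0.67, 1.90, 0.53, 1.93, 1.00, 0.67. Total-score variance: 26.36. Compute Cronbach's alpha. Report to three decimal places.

Cronbach's alpha = 0.828

ΣVar(i) = 0.96 + 0.67 + 1.90 + 0.53 + 1.93 + 1.00 + 0.67 = 7.66
α = (k/(k−1))·(1 − ΣVar(i)/σ²_total) = (7/6)·(1 − 7.66/26.36) = 0.828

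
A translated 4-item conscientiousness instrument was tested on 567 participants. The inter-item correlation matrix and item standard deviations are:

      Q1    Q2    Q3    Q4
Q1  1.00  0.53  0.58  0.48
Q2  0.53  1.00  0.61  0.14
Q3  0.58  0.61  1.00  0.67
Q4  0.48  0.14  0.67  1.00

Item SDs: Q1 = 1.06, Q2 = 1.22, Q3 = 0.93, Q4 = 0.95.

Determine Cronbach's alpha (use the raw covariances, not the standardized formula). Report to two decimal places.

Σσ²ᵢ = 1.06² + 1.22² + 0.93² + 0.95² = 4.3794
Covariances σ_ij = r_ij · s_i · s_j:
  σ(Q1,Q2) = 0.53 × 1.06 × 1.22 = 0.6854
  σ(Q1,Q3) = 0.58 × 1.06 × 0.93 = 0.5718
  σ(Q1,Q4) = 0.48 × 1.06 × 0.95 = 0.4834
  σ(Q2,Q3) = 0.61 × 1.22 × 0.93 = 0.6921
  σ(Q2,Q4) = 0.14 × 1.22 × 0.95 = 0.1623
  σ(Q3,Q4) = 0.67 × 0.93 × 0.95 = 0.5919
σ²_T = Σσ²ᵢ + 2·Σσ_ij = 4.3794 + 2 × 3.1869 = 10.7532
α = (4/3)·(1 − 4.3794/10.7532) = 0.79

α = 0.79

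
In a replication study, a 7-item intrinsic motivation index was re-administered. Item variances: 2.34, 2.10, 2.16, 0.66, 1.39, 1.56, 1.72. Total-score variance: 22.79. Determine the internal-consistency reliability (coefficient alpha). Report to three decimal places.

α = 0.556

ΣVar(i) = 2.34 + 2.10 + 2.16 + 0.66 + 1.39 + 1.56 + 1.72 = 11.93
α = (k/(k−1))·(1 − ΣVar(i)/Var(T)) = (7/6)·(1 − 11.93/22.79) = 0.556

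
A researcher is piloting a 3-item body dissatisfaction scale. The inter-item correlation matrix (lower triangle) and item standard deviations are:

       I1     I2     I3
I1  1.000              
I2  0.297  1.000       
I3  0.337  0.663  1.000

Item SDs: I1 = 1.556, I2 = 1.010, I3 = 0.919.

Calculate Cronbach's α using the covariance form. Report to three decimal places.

Cronbach's α = 0.633

Σσ²ᵢ = 1.556² + 1.010² + 0.919² = 4.2858
Covariances σ_ij = r_ij · s_i · s_j:
  σ(I1,I2) = 0.297 × 1.556 × 1.010 = 0.4668
  σ(I1,I3) = 0.337 × 1.556 × 0.919 = 0.4819
  σ(I2,I3) = 0.663 × 1.010 × 0.919 = 0.6154
σ²_T = Σσ²ᵢ + 2·Σσ_ij = 4.2858 + 2 × 1.5641 = 7.4140
α = (3/2)·(1 − 4.2858/7.4140) = 0.633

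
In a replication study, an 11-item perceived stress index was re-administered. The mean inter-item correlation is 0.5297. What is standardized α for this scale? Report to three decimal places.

Standardized α = k·r̄ / (1 + (k−1)·r̄) = 11 × 0.5297 / (1 + 10 × 0.5297)
  = 5.8267 / 6.2970 = 0.925

standardized α = 0.925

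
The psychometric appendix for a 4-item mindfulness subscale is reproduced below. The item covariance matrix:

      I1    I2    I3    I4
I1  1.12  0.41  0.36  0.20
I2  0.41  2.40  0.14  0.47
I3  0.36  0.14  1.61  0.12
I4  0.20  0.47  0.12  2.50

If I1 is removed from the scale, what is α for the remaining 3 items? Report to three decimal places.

α = 0.275

Remaining items: I2, I3, I4 (k = 3).
sum of item variances = 2.40 + 1.61 + 2.50 = 6.51
σ²_total = 6.51 + 2 × 0.73 = 7.97
α (item deleted) = (3/2)·(1 − 6.51/7.97) = 0.275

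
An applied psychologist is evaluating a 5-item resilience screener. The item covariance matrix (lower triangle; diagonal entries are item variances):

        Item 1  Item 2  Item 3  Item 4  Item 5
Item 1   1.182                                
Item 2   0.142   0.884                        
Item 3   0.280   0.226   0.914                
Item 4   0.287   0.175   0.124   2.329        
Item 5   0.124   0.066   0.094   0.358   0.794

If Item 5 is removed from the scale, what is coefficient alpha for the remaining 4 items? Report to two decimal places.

α = 0.42

Remaining items: Item 1, Item 2, Item 3, Item 4 (k = 4).
Σσᵢ² = 1.182 + 0.884 + 0.914 + 2.329 = 5.309
Var(T) = 5.309 + 2 × 1.234 = 7.777
α (item deleted) = (4/3)·(1 − 5.309/7.777) = 0.42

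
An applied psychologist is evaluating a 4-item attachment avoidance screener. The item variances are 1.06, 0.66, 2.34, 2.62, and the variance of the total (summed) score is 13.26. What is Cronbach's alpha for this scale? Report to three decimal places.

α = 0.662

Σσᵢ² = 1.06 + 0.66 + 2.34 + 2.62 = 6.68
α = (k/(k−1))·(1 − Σσᵢ²/σ²_T) = (4/3)·(1 − 6.68/13.26) = 0.662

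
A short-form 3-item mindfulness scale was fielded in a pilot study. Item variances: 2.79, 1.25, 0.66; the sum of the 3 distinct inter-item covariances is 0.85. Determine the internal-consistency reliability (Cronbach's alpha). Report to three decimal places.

Σσ²ᵢ = 2.79 + 1.25 + 0.66 = 4.70
Sum of distinct covariances = 0.85
σ²_total = Σσ²ᵢ + 2·Σcov = 4.70 + 2 × 0.85 = 6.40
α = (3/2)·(1 − 4.70/6.40) = 0.398

Cronbach's alpha = 0.398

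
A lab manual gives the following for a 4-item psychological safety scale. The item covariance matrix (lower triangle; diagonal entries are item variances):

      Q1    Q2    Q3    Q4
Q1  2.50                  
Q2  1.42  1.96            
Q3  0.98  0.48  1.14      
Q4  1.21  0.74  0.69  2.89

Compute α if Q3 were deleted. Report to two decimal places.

α = 0.72

Remaining items: Q1, Q2, Q4 (k = 3).
Σσᵢ² = 2.50 + 1.96 + 2.89 = 7.35
σ²_total = 7.35 + 2 × 3.37 = 14.09
α (item deleted) = (3/2)·(1 − 7.35/14.09) = 0.72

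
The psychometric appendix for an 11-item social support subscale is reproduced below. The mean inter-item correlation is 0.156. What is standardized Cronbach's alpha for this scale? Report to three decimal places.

Standardized α = k·r̄ / (1 + (k−1)·r̄) = 11 × 0.156 / (1 + 10 × 0.156)
  = 1.7160 / 2.5600 = 0.670

standardized Cronbach's alpha = 0.670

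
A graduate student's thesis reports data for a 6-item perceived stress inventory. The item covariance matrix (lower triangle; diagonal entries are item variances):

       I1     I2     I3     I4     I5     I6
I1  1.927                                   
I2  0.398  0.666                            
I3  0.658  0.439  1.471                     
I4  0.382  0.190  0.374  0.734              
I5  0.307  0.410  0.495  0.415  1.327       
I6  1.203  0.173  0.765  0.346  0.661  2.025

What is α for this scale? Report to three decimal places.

Σσᵢ² = 1.927 + 0.666 + 1.471 + 0.734 + 1.327 + 2.025 = 8.150
Sum of the distinct covariances = 7.216
Var(T) = 8.150 + 2 × 7.216 = 22.582
α = (k/(k−1))·(1 − Σσᵢ²/Var(T)) = (6/5)·(1 − 8.150/22.582) = 0.767

α = 0.767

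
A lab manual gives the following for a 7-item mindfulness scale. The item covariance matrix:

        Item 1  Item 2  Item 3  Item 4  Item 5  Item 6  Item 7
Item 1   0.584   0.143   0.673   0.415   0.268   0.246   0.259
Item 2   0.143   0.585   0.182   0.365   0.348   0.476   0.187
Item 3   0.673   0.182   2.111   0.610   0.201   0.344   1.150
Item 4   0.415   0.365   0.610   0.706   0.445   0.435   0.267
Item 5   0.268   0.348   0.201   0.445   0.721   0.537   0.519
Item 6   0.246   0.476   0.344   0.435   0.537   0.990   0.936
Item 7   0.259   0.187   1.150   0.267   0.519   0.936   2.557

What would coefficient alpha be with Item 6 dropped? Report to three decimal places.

coefficient alpha = 0.749

Remaining items: Item 1, Item 2, Item 3, Item 4, Item 5, Item 7 (k = 6).
ΣVar(i) = 0.584 + 0.585 + 2.111 + 0.706 + 0.721 + 2.557 = 7.264
σ²_total = 7.264 + 2 × 6.032 = 19.328
α (item deleted) = (6/5)·(1 − 7.264/19.328) = 0.749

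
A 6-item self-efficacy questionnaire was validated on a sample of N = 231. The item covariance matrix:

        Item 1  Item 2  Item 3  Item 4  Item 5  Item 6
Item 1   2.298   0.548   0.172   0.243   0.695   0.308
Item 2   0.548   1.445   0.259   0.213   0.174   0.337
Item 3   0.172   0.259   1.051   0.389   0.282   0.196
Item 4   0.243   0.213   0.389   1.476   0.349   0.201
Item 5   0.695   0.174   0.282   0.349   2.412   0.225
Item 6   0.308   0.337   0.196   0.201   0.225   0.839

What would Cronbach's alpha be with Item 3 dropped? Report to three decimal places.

α = 0.547

Remaining items: Item 1, Item 2, Item 4, Item 5, Item 6 (k = 5).
Σσ²ᵢ = 2.298 + 1.445 + 1.476 + 2.412 + 0.839 = 8.470
Var(T) = 8.470 + 2 × 3.293 = 15.056
α (item deleted) = (5/4)·(1 − 8.470/15.056) = 0.547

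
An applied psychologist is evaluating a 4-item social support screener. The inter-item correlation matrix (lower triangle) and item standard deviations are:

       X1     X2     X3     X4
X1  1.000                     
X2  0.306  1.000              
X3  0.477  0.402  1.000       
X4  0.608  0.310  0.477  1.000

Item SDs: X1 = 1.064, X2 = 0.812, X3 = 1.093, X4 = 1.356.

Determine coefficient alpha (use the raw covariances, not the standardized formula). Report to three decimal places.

α = 0.750

Σσ²ᵢ = 1.064² + 0.812² + 1.093² + 1.356² = 4.8248
Covariances σ_ij = r_ij · s_i · s_j:
  σ(X1,X2) = 0.306 × 1.064 × 0.812 = 0.2644
  σ(X1,X3) = 0.477 × 1.064 × 1.093 = 0.5547
  σ(X1,X4) = 0.608 × 1.064 × 1.356 = 0.8772
  σ(X2,X3) = 0.402 × 0.812 × 1.093 = 0.3568
  σ(X2,X4) = 0.310 × 0.812 × 1.356 = 0.3413
  σ(X3,X4) = 0.477 × 1.093 × 1.356 = 0.7070
σ²_T = Σσ²ᵢ + 2·Σσ_ij = 4.8248 + 2 × 3.1014 = 11.0276
α = (4/3)·(1 − 4.8248/11.0276) = 0.750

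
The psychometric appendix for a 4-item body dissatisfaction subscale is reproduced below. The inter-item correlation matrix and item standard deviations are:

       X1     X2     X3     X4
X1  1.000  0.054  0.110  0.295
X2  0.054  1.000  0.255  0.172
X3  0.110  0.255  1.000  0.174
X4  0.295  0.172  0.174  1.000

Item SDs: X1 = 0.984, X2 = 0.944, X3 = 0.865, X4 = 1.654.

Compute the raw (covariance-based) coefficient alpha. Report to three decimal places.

Σσ²ᵢ = 0.984² + 0.944² + 0.865² + 1.654² = 5.3433
Covariances σ_ij = r_ij · s_i · s_j:
  σ(X1,X2) = 0.054 × 0.984 × 0.944 = 0.0502
  σ(X1,X3) = 0.110 × 0.984 × 0.865 = 0.0936
  σ(X1,X4) = 0.295 × 0.984 × 1.654 = 0.4801
  σ(X2,X3) = 0.255 × 0.944 × 0.865 = 0.2082
  σ(X2,X4) = 0.172 × 0.944 × 1.654 = 0.2686
  σ(X3,X4) = 0.174 × 0.865 × 1.654 = 0.2489
σ²_T = Σσ²ᵢ + 2·Σσ_ij = 5.3433 + 2 × 1.3496 = 8.0425
α = (4/3)·(1 − 5.3433/8.0425) = 0.447

coefficient alpha = 0.447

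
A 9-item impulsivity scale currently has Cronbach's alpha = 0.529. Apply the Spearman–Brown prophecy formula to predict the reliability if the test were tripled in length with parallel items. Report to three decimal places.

predicted reliability = 0.771

Length factor m = 3
α' = m·α / (1 + (m−1)·α)
   = 3 × 0.529 / (1 + (3 − 1) × 0.529)
   = 1.5870 / 2.0580 = 0.771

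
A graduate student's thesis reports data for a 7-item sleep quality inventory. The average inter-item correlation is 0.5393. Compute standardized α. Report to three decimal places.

Standardized α = k·r̄ / (1 + (k−1)·r̄) = 7 × 0.5393 / (1 + 6 × 0.5393)
  = 3.7751 / 4.2358 = 0.891

standardized α = 0.891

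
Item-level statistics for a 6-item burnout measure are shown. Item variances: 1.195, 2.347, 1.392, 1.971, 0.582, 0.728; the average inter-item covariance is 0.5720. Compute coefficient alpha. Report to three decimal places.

ΣVar(i) = 1.195 + 2.347 + 1.392 + 1.971 + 0.582 + 0.728 = 8.215
Sum of the 15 distinct covariances = 15 × 0.5720 = 8.5800
total variance = ΣVar(i) + 2·Σcov = 8.215 + 2 × 8.5800 = 25.3750
α = (6/5)·(1 − 8.215/25.3750) = 0.812

α = 0.812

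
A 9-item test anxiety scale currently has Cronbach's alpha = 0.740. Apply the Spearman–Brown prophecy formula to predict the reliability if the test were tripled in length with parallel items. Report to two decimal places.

predicted reliability = 0.90

Length factor m = 3
α' = m·α / (1 + (m−1)·α)
   = 3 × 0.740 / (1 + (3 − 1) × 0.740)
   = 2.2200 / 2.4800 = 0.90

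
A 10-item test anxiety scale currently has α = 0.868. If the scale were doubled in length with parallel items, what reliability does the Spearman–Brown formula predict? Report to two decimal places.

predicted reliability = 0.93

Length factor m = 2
α' = m·α / (1 + (m−1)·α)
   = 2 × 0.868 / (1 + (2 − 1) × 0.868)
   = 1.7360 / 1.8680 = 0.93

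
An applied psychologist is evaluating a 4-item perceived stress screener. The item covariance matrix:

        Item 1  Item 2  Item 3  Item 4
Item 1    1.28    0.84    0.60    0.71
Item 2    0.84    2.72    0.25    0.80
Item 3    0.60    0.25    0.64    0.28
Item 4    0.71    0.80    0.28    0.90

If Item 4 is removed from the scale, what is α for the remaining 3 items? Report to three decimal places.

Remaining items: Item 1, Item 2, Item 3 (k = 3).
Σσᵢ² = 1.28 + 2.72 + 0.64 = 4.64
σ²_total = 4.64 + 2 × 1.69 = 8.02
α (item deleted) = (3/2)·(1 − 4.64/8.02) = 0.632

α = 0.632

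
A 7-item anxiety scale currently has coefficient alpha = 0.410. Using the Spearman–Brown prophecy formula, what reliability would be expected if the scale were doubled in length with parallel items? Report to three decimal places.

Length factor m = 2
α' = m·α / (1 + (m−1)·α)
   = 2 × 0.410 / (1 + (2 − 1) × 0.410)
   = 0.8200 / 1.4100 = 0.582

predicted reliability = 0.582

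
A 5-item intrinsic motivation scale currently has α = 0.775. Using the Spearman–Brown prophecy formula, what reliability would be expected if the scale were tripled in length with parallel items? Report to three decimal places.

predicted reliability = 0.912

Length factor m = 3
α' = m·α / (1 + (m−1)·α)
   = 3 × 0.775 / (1 + (3 − 1) × 0.775)
   = 2.3250 / 2.5500 = 0.912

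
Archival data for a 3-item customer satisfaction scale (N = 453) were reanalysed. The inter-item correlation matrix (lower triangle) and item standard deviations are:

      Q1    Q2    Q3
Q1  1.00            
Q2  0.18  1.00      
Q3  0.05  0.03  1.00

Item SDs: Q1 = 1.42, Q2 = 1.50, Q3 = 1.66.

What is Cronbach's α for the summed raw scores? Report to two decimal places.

α = 0.21

Σσ²ᵢ = 1.42² + 1.50² + 1.66² = 7.0220
Covariances σ_ij = r_ij · s_i · s_j:
  σ(Q1,Q2) = 0.18 × 1.42 × 1.50 = 0.3834
  σ(Q1,Q3) = 0.05 × 1.42 × 1.66 = 0.1179
  σ(Q2,Q3) = 0.03 × 1.50 × 1.66 = 0.0747
σ²_T = Σσ²ᵢ + 2·Σσ_ij = 7.0220 + 2 × 0.5760 = 8.1740
α = (3/2)·(1 − 7.0220/8.1740) = 0.21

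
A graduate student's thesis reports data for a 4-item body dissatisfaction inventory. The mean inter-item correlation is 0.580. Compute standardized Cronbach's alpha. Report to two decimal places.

α = 0.85

Standardized α = k·r̄ / (1 + (k−1)·r̄) = 4 × 0.580 / (1 + 3 × 0.580)
  = 2.3200 / 2.7400 = 0.85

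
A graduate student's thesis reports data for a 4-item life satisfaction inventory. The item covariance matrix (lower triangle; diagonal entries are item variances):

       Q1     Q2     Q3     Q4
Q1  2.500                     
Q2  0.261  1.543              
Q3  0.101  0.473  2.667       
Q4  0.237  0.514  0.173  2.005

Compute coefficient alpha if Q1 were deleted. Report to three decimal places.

coefficient alpha = 0.408

Remaining items: Q2, Q3, Q4 (k = 3).
sum of item variances = 1.543 + 2.667 + 2.005 = 6.215
total variance = 6.215 + 2 × 1.160 = 8.535
α (item deleted) = (3/2)·(1 − 6.215/8.535) = 0.408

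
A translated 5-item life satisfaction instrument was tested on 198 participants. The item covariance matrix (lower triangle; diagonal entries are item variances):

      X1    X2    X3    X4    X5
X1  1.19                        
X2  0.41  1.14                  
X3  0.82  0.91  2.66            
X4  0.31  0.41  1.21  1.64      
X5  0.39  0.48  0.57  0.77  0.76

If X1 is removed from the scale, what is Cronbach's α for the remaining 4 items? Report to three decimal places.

Cronbach's α = 0.779

Remaining items: X2, X3, X4, X5 (k = 4).
ΣVar(i) = 1.14 + 2.66 + 1.64 + 0.76 = 6.20
Var(T) = 6.20 + 2 × 4.35 = 14.90
α (item deleted) = (4/3)·(1 − 6.20/14.90) = 0.779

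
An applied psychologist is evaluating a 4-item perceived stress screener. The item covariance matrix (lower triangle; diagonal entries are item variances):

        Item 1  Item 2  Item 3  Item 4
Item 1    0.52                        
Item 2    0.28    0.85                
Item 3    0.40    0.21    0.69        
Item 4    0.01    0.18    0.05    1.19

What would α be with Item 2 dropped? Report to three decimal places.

Remaining items: Item 1, Item 3, Item 4 (k = 3).
ΣVar(i) = 0.52 + 0.69 + 1.19 = 2.40
σ²_T = 2.40 + 2 × 0.46 = 3.32
α (item deleted) = (3/2)·(1 − 2.40/3.32) = 0.416

α = 0.416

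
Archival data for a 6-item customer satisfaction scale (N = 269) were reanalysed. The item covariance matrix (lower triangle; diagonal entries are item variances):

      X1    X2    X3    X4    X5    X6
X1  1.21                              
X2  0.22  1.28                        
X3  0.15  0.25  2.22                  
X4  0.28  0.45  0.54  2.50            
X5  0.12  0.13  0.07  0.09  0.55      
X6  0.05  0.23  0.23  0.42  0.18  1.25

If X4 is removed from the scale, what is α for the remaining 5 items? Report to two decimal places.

Remaining items: X1, X2, X3, X5, X6 (k = 5).
Σσᵢ² = 1.21 + 1.28 + 2.22 + 0.55 + 1.25 = 6.51
Var(T) = 6.51 + 2 × 1.63 = 9.77
α (item deleted) = (5/4)·(1 − 6.51/9.77) = 0.42

α = 0.42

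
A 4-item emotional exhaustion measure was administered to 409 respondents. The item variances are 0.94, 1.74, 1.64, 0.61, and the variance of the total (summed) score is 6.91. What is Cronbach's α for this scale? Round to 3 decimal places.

Cronbach's α = 0.382

Σσᵢ² = 0.94 + 1.74 + 1.64 + 0.61 = 4.93
α = (k/(k−1))·(1 − Σσᵢ²/Var(T)) = (4/3)·(1 − 4.93/6.91) = 0.382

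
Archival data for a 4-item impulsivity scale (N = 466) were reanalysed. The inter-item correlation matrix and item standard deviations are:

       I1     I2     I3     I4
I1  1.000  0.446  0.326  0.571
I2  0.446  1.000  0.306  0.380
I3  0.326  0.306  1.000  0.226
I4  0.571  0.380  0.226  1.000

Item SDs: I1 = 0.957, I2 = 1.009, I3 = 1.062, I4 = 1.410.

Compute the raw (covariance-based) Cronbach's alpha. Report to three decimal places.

Cronbach's alpha = 0.694

Σσ²ᵢ = 0.957² + 1.009² + 1.062² + 1.410² = 5.0499
Covariances σ_ij = r_ij · s_i · s_j:
  σ(I1,I2) = 0.446 × 0.957 × 1.009 = 0.4307
  σ(I1,I3) = 0.326 × 0.957 × 1.062 = 0.3313
  σ(I1,I4) = 0.571 × 0.957 × 1.410 = 0.7705
  σ(I2,I3) = 0.306 × 1.009 × 1.062 = 0.3279
  σ(I2,I4) = 0.380 × 1.009 × 1.410 = 0.5406
  σ(I3,I4) = 0.226 × 1.062 × 1.410 = 0.3384
σ²_T = Σσ²ᵢ + 2·Σσ_ij = 5.0499 + 2 × 2.7394 = 10.5287
α = (4/3)·(1 − 5.0499/10.5287) = 0.694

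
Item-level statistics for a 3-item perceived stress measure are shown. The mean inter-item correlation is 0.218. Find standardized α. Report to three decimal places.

Standardized α = k·r̄ / (1 + (k−1)·r̄) = 3 × 0.218 / (1 + 2 × 0.218)
  = 0.6540 / 1.4360 = 0.455

standardized α = 0.455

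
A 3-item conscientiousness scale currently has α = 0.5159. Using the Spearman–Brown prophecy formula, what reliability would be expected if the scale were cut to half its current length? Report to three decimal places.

predicted reliability = 0.348

Length factor m = 1/2
α' = m·α / (1 − (1−m)·α)
   = 1/2 × 0.5159 / (1 − (1 − 1/2) × 0.5159)
   = 0.2580 / 0.7420 = 0.348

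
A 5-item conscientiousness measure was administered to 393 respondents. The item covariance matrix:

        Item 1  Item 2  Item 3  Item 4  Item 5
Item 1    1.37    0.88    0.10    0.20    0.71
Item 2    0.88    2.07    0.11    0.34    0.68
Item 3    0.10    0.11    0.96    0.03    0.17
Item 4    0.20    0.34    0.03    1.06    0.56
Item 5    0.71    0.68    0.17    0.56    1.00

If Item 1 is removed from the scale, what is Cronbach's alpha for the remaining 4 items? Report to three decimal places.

Cronbach's alpha = 0.568

Remaining items: Item 2, Item 3, Item 4, Item 5 (k = 4).
sum of item variances = 2.07 + 0.96 + 1.06 + 1.00 = 5.09
σ²_total = 5.09 + 2 × 1.89 = 8.87
α (item deleted) = (4/3)·(1 − 5.09/8.87) = 0.568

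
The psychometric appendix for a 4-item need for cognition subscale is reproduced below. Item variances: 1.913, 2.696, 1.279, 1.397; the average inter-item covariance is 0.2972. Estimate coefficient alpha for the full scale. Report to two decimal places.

ΣVar(i) = 1.913 + 2.696 + 1.279 + 1.397 = 7.285
Sum of the 6 distinct covariances = 6 × 0.2972 = 1.7832
σ²_T = ΣVar(i) + 2·Σcov = 7.285 + 2 × 1.7832 = 10.8514
α = (4/3)·(1 − 7.285/10.8514) = 0.44

coefficient alpha = 0.44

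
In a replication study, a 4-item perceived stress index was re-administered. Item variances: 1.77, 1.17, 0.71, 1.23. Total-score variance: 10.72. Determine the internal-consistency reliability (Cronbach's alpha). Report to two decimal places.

Cronbach's alpha = 0.73

Σσ²ᵢ = 1.77 + 1.17 + 0.71 + 1.23 = 4.88
α = (k/(k−1))·(1 − Σσ²ᵢ/Var(T)) = (4/3)·(1 − 4.88/10.72) = 0.73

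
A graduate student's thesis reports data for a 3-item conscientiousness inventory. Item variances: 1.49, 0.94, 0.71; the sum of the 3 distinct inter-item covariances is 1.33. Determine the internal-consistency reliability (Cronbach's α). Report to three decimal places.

sum of item variances = 1.49 + 0.94 + 0.71 = 3.14
Sum of distinct covariances = 1.33
σ²_T = sum of item variances + 2·Σcov = 3.14 + 2 × 1.33 = 5.80
α = (3/2)·(1 − 3.14/5.80) = 0.688

Cronbach's α = 0.688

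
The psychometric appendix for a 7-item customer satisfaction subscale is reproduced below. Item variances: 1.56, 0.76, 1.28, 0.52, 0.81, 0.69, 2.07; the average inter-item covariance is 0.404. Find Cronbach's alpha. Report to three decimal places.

Cronbach's alpha = 0.803

Σσ²ᵢ = 1.56 + 0.76 + 1.28 + 0.52 + 0.81 + 0.69 + 2.07 = 7.69
Sum of the 21 distinct covariances = 21 × 0.404 = 8.484
σ²_total = Σσ²ᵢ + 2·Σcov = 7.69 + 2 × 8.484 = 24.658
α = (7/6)·(1 − 7.69/24.658) = 0.803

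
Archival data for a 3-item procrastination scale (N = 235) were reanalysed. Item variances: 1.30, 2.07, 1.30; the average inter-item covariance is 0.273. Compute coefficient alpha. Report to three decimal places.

coefficient alpha = 0.390

Σσᵢ² = 1.30 + 2.07 + 1.30 = 4.67
Sum of the 3 distinct covariances = 3 × 0.273 = 0.819
σ²_total = Σσᵢ² + 2·Σcov = 4.67 + 2 × 0.819 = 6.308
α = (3/2)·(1 − 4.67/6.308) = 0.390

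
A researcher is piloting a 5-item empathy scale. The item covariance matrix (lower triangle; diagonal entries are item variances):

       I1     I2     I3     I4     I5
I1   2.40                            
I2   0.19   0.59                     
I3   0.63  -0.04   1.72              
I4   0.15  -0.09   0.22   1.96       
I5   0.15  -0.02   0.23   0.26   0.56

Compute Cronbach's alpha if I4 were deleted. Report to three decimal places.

Cronbach's alpha = 0.403

Remaining items: I1, I2, I3, I5 (k = 4).
sum of item variances = 2.40 + 0.59 + 1.72 + 0.56 = 5.27
Var(T) = 5.27 + 2 × 1.14 = 7.55
α (item deleted) = (4/3)·(1 − 5.27/7.55) = 0.403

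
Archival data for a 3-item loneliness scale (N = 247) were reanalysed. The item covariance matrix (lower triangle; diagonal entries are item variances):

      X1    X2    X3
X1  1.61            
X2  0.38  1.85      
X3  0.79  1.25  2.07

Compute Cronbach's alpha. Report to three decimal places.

Σσᵢ² = 1.61 + 1.85 + 2.07 = 5.53
Sum of the distinct covariances = 2.42
σ²_T = 5.53 + 2 × 2.42 = 10.37
α = (k/(k−1))·(1 − Σσᵢ²/σ²_T) = (3/2)·(1 − 5.53/10.37) = 0.700

α = 0.700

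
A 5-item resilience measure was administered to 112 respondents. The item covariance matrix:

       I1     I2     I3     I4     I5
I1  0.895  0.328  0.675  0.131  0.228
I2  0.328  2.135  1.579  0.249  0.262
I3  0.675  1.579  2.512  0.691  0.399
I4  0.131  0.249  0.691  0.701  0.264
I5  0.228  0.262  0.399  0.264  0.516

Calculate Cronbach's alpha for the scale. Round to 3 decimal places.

sum of item variances = 0.895 + 2.135 + 2.512 + 0.701 + 0.516 = 6.759
Σ_{i<j} σ_ij = 4.806
σ²_total = 6.759 + 2 × 4.806 = 16.371
α = (k/(k−1))·(1 − sum of item variances/σ²_total) = (5/4)·(1 − 6.759/16.371) = 0.734

α = 0.734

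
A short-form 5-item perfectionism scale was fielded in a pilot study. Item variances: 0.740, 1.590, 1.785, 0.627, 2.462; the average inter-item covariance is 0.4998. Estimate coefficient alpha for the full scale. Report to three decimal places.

coefficient alpha = 0.726

ΣVar(i) = 0.740 + 1.590 + 1.785 + 0.627 + 2.462 = 7.204
Sum of the 10 distinct covariances = 10 × 0.4998 = 4.9980
Var(T) = ΣVar(i) + 2·Σcov = 7.204 + 2 × 4.9980 = 17.2000
α = (5/4)·(1 − 7.204/17.2000) = 0.726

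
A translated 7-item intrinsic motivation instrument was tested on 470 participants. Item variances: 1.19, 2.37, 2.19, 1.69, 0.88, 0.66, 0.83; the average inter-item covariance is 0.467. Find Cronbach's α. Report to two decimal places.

Σσ²ᵢ = 1.19 + 2.37 + 2.19 + 1.69 + 0.88 + 0.66 + 0.83 = 9.81
Sum of the 21 distinct covariances = 21 × 0.467 = 9.807
total variance = Σσ²ᵢ + 2·Σcov = 9.81 + 2 × 9.807 = 29.424
α = (7/6)·(1 − 9.81/29.424) = 0.78

Cronbach's α = 0.78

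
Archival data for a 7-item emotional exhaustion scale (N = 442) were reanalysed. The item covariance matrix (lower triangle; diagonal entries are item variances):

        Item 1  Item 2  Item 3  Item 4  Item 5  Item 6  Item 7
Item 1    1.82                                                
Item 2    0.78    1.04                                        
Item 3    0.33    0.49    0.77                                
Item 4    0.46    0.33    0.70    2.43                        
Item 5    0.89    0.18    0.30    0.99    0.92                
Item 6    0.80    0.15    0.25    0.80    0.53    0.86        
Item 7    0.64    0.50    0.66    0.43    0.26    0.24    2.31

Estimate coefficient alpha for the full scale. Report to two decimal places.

Σσ²ᵢ = 1.82 + 1.04 + 0.77 + 2.43 + 0.92 + 0.86 + 2.31 = 10.15
Sum of off-diagonal covariances = 10.71
Var(T) = 10.15 + 2 × 10.71 = 31.57
α = (k/(k−1))·(1 − Σσ²ᵢ/Var(T)) = (7/6)·(1 − 10.15/31.57) = 0.79

α = 0.79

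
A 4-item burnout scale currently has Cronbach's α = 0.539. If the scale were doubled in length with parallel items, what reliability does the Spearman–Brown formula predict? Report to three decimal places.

predicted reliability = 0.700

Length factor m = 2
α' = m·α / (1 + (m−1)·α)
   = 2 × 0.539 / (1 + (2 − 1) × 0.539)
   = 1.0780 / 1.5390 = 0.700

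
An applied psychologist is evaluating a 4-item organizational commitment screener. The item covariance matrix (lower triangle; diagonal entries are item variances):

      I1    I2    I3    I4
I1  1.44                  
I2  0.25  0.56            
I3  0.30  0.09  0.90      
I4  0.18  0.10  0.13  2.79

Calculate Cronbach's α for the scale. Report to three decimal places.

Σσ²ᵢ = 1.44 + 0.56 + 0.90 + 2.79 = 5.69
Sum of the distinct covariances = 1.05
total variance = 5.69 + 2 × 1.05 = 7.79
α = (k/(k−1))·(1 − Σσ²ᵢ/total variance) = (4/3)·(1 − 5.69/7.79) = 0.359

α = 0.359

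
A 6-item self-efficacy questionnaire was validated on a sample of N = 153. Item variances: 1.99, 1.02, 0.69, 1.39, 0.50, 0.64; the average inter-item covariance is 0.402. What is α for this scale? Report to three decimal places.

ΣVar(i) = 1.99 + 1.02 + 0.69 + 1.39 + 0.50 + 0.64 = 6.23
Sum of the 15 distinct covariances = 15 × 0.402 = 6.030
total variance = ΣVar(i) + 2·Σcov = 6.23 + 2 × 6.030 = 18.290
α = (6/5)·(1 − 6.23/18.290) = 0.791

α = 0.791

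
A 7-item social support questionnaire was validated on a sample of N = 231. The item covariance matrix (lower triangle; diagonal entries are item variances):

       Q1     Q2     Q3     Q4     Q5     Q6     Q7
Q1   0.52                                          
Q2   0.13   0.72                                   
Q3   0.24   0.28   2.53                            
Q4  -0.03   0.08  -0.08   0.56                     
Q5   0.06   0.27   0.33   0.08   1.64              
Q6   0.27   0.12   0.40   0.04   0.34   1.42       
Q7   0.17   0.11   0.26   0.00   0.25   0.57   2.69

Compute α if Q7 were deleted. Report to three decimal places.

Remaining items: Q1, Q2, Q3, Q4, Q5, Q6 (k = 6).
sum of item variances = 0.52 + 0.72 + 2.53 + 0.56 + 1.64 + 1.42 = 7.39
Var(T) = 7.39 + 2 × 2.53 = 12.45
α (item deleted) = (6/5)·(1 − 7.39/12.45) = 0.488

α = 0.488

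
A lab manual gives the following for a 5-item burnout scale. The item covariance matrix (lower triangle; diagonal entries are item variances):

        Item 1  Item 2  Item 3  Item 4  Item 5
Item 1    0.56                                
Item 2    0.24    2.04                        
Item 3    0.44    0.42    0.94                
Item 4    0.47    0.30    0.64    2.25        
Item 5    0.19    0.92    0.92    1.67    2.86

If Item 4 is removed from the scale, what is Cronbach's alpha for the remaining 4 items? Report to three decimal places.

Remaining items: Item 1, Item 2, Item 3, Item 5 (k = 4).
ΣVar(i) = 0.56 + 2.04 + 0.94 + 2.86 = 6.40
σ²_T = 6.40 + 2 × 3.13 = 12.66
α (item deleted) = (4/3)·(1 − 6.40/12.66) = 0.659

Cronbach's alpha = 0.659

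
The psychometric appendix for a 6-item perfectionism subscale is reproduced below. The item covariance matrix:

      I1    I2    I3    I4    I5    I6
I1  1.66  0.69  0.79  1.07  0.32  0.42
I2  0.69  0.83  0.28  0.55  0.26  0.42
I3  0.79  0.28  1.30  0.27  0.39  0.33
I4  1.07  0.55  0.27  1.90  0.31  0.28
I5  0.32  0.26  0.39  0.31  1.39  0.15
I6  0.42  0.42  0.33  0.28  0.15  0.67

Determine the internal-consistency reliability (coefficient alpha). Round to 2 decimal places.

sum of item variances = 1.66 + 0.83 + 1.30 + 1.90 + 1.39 + 0.67 = 7.75
Sum of off-diagonal covariances = 6.53
total variance = 7.75 + 2 × 6.53 = 20.81
α = (k/(k−1))·(1 − sum of item variances/total variance) = (6/5)·(1 − 7.75/20.81) = 0.75

coefficient alpha = 0.75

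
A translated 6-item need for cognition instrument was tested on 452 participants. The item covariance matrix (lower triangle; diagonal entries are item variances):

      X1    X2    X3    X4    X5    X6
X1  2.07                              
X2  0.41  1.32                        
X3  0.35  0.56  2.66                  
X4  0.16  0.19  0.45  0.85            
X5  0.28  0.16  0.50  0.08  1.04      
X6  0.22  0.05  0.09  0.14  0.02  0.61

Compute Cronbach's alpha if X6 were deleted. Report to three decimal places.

Remaining items: X1, X2, X3, X4, X5 (k = 5).
Σσ²ᵢ = 2.07 + 1.32 + 2.66 + 0.85 + 1.04 = 7.94
Var(T) = 7.94 + 2 × 3.14 = 14.22
α (item deleted) = (5/4)·(1 − 7.94/14.22) = 0.552

α = 0.552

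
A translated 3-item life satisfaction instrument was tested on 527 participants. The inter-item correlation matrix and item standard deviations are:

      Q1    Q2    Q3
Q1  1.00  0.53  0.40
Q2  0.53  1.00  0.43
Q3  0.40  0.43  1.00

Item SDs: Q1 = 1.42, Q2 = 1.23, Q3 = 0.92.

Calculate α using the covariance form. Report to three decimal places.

α = 0.704

Σσ²ᵢ = 1.42² + 1.23² + 0.92² = 4.3757
Covariances σ_ij = r_ij · s_i · s_j:
  σ(Q1,Q2) = 0.53 × 1.42 × 1.23 = 0.9257
  σ(Q1,Q3) = 0.40 × 1.42 × 0.92 = 0.5226
  σ(Q2,Q3) = 0.43 × 1.23 × 0.92 = 0.4866
σ²_T = Σσ²ᵢ + 2·Σσ_ij = 4.3757 + 2 × 1.9349 = 8.2455
α = (3/2)·(1 − 4.3757/8.2455) = 0.704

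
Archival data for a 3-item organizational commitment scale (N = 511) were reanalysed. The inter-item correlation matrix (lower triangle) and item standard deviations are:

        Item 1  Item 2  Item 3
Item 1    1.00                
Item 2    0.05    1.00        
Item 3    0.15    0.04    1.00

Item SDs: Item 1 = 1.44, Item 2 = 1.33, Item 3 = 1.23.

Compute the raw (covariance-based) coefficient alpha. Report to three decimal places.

α = 0.206

Σσ²ᵢ = 1.44² + 1.33² + 1.23² = 5.3554
Covariances σ_ij = r_ij · s_i · s_j:
  σ(Item 1,Item 2) = 0.05 × 1.44 × 1.33 = 0.0958
  σ(Item 1,Item 3) = 0.15 × 1.44 × 1.23 = 0.2657
  σ(Item 2,Item 3) = 0.04 × 1.33 × 1.23 = 0.0654
σ²_T = Σσ²ᵢ + 2·Σσ_ij = 5.3554 + 2 × 0.4269 = 6.2092
α = (3/2)·(1 − 5.3554/6.2092) = 0.206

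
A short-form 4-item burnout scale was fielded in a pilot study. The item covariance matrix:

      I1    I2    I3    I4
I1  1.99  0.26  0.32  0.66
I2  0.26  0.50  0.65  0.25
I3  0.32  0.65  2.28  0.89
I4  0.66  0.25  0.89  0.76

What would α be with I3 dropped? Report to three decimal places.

α = 0.628

Remaining items: I1, I2, I4 (k = 3).
Σσᵢ² = 1.99 + 0.50 + 0.76 = 3.25
σ²_T = 3.25 + 2 × 1.17 = 5.59
α (item deleted) = (3/2)·(1 − 3.25/5.59) = 0.628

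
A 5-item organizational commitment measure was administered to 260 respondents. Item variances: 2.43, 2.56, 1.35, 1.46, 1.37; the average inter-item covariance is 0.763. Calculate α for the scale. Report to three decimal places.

α = 0.781

ΣVar(i) = 2.43 + 2.56 + 1.35 + 1.46 + 1.37 = 9.17
Sum of the 10 distinct covariances = 10 × 0.763 = 7.630
total variance = ΣVar(i) + 2·Σcov = 9.17 + 2 × 7.630 = 24.430
α = (5/4)·(1 − 9.17/24.430) = 0.781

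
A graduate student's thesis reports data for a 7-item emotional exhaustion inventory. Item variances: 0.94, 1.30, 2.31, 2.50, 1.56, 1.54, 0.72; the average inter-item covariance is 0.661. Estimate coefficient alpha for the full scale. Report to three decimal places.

ΣVar(i) = 0.94 + 1.30 + 2.31 + 2.50 + 1.56 + 1.54 + 0.72 = 10.87
Sum of the 21 distinct covariances = 21 × 0.661 = 13.881
Var(T) = ΣVar(i) + 2·Σcov = 10.87 + 2 × 13.881 = 38.632
α = (7/6)·(1 − 10.87/38.632) = 0.838

coefficient alpha = 0.838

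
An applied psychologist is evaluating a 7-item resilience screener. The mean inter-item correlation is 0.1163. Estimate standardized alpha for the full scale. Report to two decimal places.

α = 0.48

Standardized α = k·r̄ / (1 + (k−1)·r̄) = 7 × 0.1163 / (1 + 6 × 0.1163)
  = 0.8141 / 1.6978 = 0.48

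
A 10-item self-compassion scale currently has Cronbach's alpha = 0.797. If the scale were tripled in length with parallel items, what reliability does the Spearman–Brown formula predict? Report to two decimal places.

Length factor m = 3
α' = m·α / (1 + (m−1)·α)
   = 3 × 0.797 / (1 + (3 − 1) × 0.797)
   = 2.3910 / 2.5940 = 0.92

predicted reliability = 0.92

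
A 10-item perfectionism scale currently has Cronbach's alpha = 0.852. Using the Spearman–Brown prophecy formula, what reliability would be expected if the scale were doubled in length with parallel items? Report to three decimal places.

Length factor m = 2
α' = m·α / (1 + (m−1)·α)
   = 2 × 0.852 / (1 + (2 − 1) × 0.852)
   = 1.7040 / 1.8520 = 0.920

predicted reliability = 0.920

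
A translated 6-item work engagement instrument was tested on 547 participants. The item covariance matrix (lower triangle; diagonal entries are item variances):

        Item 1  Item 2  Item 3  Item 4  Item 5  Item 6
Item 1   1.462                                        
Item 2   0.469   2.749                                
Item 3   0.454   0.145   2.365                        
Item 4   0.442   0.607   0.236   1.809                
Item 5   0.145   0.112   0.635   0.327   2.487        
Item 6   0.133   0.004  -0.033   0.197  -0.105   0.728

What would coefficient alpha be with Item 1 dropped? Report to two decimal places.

Remaining items: Item 2, Item 3, Item 4, Item 5, Item 6 (k = 5).
Σσ²ᵢ = 2.749 + 2.365 + 1.809 + 2.487 + 0.728 = 10.138
σ²_T = 10.138 + 2 × 2.125 = 14.388
α (item deleted) = (5/4)·(1 − 10.138/14.388) = 0.37

α = 0.37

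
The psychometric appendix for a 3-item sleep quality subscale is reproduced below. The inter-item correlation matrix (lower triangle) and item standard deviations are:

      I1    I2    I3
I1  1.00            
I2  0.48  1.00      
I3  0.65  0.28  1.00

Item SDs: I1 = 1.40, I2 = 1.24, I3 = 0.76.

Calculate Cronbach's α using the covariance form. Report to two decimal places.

Σσ²ᵢ = 1.40² + 1.24² + 0.76² = 4.0752
Covariances σ_ij = r_ij · s_i · s_j:
  σ(I1,I2) = 0.48 × 1.40 × 1.24 = 0.8333
  σ(I1,I3) = 0.65 × 1.40 × 0.76 = 0.6916
  σ(I2,I3) = 0.28 × 1.24 × 0.76 = 0.2639
σ²_T = Σσ²ᵢ + 2·Σσ_ij = 4.0752 + 2 × 1.7888 = 7.6528
α = (3/2)·(1 − 4.0752/7.6528) = 0.70

α = 0.70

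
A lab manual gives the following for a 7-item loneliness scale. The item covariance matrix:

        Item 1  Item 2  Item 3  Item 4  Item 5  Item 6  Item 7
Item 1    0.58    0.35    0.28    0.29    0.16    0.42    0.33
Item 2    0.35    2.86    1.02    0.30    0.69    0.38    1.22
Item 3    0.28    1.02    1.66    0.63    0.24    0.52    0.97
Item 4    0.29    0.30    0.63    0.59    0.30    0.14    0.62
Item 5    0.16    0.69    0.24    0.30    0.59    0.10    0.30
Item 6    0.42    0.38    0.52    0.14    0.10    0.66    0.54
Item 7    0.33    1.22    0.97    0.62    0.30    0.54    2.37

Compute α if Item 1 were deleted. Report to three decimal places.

α = 0.775

Remaining items: Item 2, Item 3, Item 4, Item 5, Item 6, Item 7 (k = 6).
ΣVar(i) = 2.86 + 1.66 + 0.59 + 0.59 + 0.66 + 2.37 = 8.73
Var(T) = 8.73 + 2 × 7.97 = 24.67
α (item deleted) = (6/5)·(1 − 8.73/24.67) = 0.775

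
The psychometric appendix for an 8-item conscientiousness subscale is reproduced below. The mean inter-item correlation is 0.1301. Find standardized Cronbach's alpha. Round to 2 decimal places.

Standardized α = k·r̄ / (1 + (k−1)·r̄) = 8 × 0.1301 / (1 + 7 × 0.1301)
  = 1.0408 / 1.9107 = 0.54

standardized Cronbach's alpha = 0.54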